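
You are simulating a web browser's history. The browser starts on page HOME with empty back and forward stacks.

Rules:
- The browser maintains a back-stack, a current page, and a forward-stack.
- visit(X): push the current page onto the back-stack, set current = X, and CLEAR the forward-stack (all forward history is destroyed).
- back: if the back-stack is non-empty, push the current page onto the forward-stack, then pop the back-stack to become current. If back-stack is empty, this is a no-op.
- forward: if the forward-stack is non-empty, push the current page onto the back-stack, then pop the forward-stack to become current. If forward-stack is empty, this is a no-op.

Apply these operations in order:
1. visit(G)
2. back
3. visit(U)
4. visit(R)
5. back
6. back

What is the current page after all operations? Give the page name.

Answer: HOME

Derivation:
After 1 (visit(G)): cur=G back=1 fwd=0
After 2 (back): cur=HOME back=0 fwd=1
After 3 (visit(U)): cur=U back=1 fwd=0
After 4 (visit(R)): cur=R back=2 fwd=0
After 5 (back): cur=U back=1 fwd=1
After 6 (back): cur=HOME back=0 fwd=2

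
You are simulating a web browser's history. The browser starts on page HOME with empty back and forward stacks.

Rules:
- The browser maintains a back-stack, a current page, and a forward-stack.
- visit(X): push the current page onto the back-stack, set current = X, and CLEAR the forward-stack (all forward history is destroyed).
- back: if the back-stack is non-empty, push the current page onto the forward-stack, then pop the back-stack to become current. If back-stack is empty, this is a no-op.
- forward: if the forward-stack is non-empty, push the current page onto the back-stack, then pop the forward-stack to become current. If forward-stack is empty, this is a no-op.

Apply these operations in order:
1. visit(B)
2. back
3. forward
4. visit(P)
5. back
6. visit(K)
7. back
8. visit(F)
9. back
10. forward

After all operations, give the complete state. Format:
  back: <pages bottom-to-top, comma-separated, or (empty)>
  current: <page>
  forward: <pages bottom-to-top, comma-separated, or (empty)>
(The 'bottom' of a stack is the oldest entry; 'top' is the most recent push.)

Answer: back: HOME,B
current: F
forward: (empty)

Derivation:
After 1 (visit(B)): cur=B back=1 fwd=0
After 2 (back): cur=HOME back=0 fwd=1
After 3 (forward): cur=B back=1 fwd=0
After 4 (visit(P)): cur=P back=2 fwd=0
After 5 (back): cur=B back=1 fwd=1
After 6 (visit(K)): cur=K back=2 fwd=0
After 7 (back): cur=B back=1 fwd=1
After 8 (visit(F)): cur=F back=2 fwd=0
After 9 (back): cur=B back=1 fwd=1
After 10 (forward): cur=F back=2 fwd=0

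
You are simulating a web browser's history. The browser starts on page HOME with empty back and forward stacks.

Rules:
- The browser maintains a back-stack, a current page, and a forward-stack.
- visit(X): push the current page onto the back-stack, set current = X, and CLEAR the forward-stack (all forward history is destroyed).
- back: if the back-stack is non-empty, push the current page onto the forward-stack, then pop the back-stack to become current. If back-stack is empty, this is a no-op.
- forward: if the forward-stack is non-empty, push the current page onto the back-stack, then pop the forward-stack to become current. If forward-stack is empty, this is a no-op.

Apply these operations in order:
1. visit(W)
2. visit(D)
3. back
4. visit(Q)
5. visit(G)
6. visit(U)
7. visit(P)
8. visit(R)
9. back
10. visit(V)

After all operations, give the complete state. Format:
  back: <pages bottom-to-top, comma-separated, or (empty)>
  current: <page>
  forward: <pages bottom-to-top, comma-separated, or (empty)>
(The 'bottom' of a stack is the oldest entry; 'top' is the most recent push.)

After 1 (visit(W)): cur=W back=1 fwd=0
After 2 (visit(D)): cur=D back=2 fwd=0
After 3 (back): cur=W back=1 fwd=1
After 4 (visit(Q)): cur=Q back=2 fwd=0
After 5 (visit(G)): cur=G back=3 fwd=0
After 6 (visit(U)): cur=U back=4 fwd=0
After 7 (visit(P)): cur=P back=5 fwd=0
After 8 (visit(R)): cur=R back=6 fwd=0
After 9 (back): cur=P back=5 fwd=1
After 10 (visit(V)): cur=V back=6 fwd=0

Answer: back: HOME,W,Q,G,U,P
current: V
forward: (empty)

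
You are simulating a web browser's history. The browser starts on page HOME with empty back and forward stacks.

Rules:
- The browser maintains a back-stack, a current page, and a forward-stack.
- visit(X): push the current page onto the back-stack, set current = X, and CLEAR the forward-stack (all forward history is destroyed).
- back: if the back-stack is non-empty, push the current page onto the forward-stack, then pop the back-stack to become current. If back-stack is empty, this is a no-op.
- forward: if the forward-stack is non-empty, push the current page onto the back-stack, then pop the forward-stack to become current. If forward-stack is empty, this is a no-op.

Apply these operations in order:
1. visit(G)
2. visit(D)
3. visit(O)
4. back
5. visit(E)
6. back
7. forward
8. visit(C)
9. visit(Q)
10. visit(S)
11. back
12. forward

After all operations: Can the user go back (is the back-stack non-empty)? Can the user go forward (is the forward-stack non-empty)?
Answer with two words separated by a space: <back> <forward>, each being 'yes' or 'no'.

After 1 (visit(G)): cur=G back=1 fwd=0
After 2 (visit(D)): cur=D back=2 fwd=0
After 3 (visit(O)): cur=O back=3 fwd=0
After 4 (back): cur=D back=2 fwd=1
After 5 (visit(E)): cur=E back=3 fwd=0
After 6 (back): cur=D back=2 fwd=1
After 7 (forward): cur=E back=3 fwd=0
After 8 (visit(C)): cur=C back=4 fwd=0
After 9 (visit(Q)): cur=Q back=5 fwd=0
After 10 (visit(S)): cur=S back=6 fwd=0
After 11 (back): cur=Q back=5 fwd=1
After 12 (forward): cur=S back=6 fwd=0

Answer: yes no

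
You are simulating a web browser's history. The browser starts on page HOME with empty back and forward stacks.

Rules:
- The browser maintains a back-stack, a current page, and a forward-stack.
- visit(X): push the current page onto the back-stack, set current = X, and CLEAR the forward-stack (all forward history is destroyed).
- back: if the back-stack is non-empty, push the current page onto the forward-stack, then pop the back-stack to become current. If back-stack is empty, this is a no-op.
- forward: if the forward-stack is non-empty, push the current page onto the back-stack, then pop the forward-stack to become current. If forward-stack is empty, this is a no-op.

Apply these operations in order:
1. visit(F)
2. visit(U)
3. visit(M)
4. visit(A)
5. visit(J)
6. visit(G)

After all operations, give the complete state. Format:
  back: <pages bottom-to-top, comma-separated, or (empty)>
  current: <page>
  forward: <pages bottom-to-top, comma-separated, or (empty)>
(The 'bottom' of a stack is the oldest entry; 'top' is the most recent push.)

After 1 (visit(F)): cur=F back=1 fwd=0
After 2 (visit(U)): cur=U back=2 fwd=0
After 3 (visit(M)): cur=M back=3 fwd=0
After 4 (visit(A)): cur=A back=4 fwd=0
After 5 (visit(J)): cur=J back=5 fwd=0
After 6 (visit(G)): cur=G back=6 fwd=0

Answer: back: HOME,F,U,M,A,J
current: G
forward: (empty)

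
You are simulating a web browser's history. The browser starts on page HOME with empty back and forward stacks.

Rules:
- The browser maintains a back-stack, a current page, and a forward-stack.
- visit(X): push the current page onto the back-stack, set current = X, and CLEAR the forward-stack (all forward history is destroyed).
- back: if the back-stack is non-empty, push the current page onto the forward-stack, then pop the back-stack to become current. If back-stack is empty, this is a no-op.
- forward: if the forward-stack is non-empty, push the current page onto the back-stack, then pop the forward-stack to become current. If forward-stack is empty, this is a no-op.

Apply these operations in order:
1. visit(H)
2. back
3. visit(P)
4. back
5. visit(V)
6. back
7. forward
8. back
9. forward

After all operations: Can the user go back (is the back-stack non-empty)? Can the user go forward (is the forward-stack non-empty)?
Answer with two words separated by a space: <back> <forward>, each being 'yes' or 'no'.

Answer: yes no

Derivation:
After 1 (visit(H)): cur=H back=1 fwd=0
After 2 (back): cur=HOME back=0 fwd=1
After 3 (visit(P)): cur=P back=1 fwd=0
After 4 (back): cur=HOME back=0 fwd=1
After 5 (visit(V)): cur=V back=1 fwd=0
After 6 (back): cur=HOME back=0 fwd=1
After 7 (forward): cur=V back=1 fwd=0
After 8 (back): cur=HOME back=0 fwd=1
After 9 (forward): cur=V back=1 fwd=0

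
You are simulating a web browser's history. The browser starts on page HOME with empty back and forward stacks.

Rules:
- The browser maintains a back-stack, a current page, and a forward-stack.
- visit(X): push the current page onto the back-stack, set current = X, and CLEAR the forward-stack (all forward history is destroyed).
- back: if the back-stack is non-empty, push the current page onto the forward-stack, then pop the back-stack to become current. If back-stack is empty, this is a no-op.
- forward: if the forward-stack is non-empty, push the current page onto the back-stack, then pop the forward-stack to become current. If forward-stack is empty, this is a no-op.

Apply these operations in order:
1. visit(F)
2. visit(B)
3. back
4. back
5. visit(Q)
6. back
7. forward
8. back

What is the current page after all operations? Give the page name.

After 1 (visit(F)): cur=F back=1 fwd=0
After 2 (visit(B)): cur=B back=2 fwd=0
After 3 (back): cur=F back=1 fwd=1
After 4 (back): cur=HOME back=0 fwd=2
After 5 (visit(Q)): cur=Q back=1 fwd=0
After 6 (back): cur=HOME back=0 fwd=1
After 7 (forward): cur=Q back=1 fwd=0
After 8 (back): cur=HOME back=0 fwd=1

Answer: HOME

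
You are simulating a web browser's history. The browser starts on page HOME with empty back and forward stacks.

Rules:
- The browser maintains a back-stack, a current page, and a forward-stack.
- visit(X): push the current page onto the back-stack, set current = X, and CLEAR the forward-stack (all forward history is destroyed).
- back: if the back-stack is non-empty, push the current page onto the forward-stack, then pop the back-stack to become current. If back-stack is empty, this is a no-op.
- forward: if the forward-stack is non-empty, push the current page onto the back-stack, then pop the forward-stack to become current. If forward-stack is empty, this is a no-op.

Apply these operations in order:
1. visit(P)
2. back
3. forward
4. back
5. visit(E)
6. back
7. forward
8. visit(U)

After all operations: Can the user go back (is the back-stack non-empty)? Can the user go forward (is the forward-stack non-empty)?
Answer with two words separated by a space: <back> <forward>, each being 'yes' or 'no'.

Answer: yes no

Derivation:
After 1 (visit(P)): cur=P back=1 fwd=0
After 2 (back): cur=HOME back=0 fwd=1
After 3 (forward): cur=P back=1 fwd=0
After 4 (back): cur=HOME back=0 fwd=1
After 5 (visit(E)): cur=E back=1 fwd=0
After 6 (back): cur=HOME back=0 fwd=1
After 7 (forward): cur=E back=1 fwd=0
After 8 (visit(U)): cur=U back=2 fwd=0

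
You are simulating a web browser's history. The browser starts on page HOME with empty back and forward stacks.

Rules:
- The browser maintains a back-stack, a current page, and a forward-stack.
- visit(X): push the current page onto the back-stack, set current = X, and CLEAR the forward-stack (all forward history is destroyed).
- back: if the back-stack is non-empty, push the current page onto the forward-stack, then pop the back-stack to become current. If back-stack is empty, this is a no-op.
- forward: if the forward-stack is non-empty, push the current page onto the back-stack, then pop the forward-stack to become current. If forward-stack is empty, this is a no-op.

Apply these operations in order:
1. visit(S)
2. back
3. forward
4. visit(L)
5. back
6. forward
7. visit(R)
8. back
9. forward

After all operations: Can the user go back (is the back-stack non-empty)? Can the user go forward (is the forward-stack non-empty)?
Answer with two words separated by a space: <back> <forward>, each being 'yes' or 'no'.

Answer: yes no

Derivation:
After 1 (visit(S)): cur=S back=1 fwd=0
After 2 (back): cur=HOME back=0 fwd=1
After 3 (forward): cur=S back=1 fwd=0
After 4 (visit(L)): cur=L back=2 fwd=0
After 5 (back): cur=S back=1 fwd=1
After 6 (forward): cur=L back=2 fwd=0
After 7 (visit(R)): cur=R back=3 fwd=0
After 8 (back): cur=L back=2 fwd=1
After 9 (forward): cur=R back=3 fwd=0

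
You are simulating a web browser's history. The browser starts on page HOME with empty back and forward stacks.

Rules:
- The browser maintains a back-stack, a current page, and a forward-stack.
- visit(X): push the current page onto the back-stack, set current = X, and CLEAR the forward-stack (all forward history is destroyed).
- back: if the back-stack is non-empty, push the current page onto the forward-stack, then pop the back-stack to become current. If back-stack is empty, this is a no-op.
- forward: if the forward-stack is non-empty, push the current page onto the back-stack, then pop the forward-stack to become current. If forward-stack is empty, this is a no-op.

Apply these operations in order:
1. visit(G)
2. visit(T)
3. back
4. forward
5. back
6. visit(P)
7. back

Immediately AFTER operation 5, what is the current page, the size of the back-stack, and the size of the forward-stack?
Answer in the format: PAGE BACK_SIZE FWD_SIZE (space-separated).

After 1 (visit(G)): cur=G back=1 fwd=0
After 2 (visit(T)): cur=T back=2 fwd=0
After 3 (back): cur=G back=1 fwd=1
After 4 (forward): cur=T back=2 fwd=0
After 5 (back): cur=G back=1 fwd=1

G 1 1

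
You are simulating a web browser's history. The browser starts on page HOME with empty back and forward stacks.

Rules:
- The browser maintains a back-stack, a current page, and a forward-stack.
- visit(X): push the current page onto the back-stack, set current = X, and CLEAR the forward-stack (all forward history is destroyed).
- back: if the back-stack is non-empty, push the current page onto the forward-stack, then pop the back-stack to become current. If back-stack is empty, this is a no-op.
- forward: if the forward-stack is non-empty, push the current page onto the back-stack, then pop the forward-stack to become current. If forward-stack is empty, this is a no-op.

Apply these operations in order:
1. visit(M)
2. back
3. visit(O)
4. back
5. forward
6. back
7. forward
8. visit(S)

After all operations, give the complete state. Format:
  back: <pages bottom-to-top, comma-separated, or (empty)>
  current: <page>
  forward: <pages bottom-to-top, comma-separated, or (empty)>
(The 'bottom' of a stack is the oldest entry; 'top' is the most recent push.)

After 1 (visit(M)): cur=M back=1 fwd=0
After 2 (back): cur=HOME back=0 fwd=1
After 3 (visit(O)): cur=O back=1 fwd=0
After 4 (back): cur=HOME back=0 fwd=1
After 5 (forward): cur=O back=1 fwd=0
After 6 (back): cur=HOME back=0 fwd=1
After 7 (forward): cur=O back=1 fwd=0
After 8 (visit(S)): cur=S back=2 fwd=0

Answer: back: HOME,O
current: S
forward: (empty)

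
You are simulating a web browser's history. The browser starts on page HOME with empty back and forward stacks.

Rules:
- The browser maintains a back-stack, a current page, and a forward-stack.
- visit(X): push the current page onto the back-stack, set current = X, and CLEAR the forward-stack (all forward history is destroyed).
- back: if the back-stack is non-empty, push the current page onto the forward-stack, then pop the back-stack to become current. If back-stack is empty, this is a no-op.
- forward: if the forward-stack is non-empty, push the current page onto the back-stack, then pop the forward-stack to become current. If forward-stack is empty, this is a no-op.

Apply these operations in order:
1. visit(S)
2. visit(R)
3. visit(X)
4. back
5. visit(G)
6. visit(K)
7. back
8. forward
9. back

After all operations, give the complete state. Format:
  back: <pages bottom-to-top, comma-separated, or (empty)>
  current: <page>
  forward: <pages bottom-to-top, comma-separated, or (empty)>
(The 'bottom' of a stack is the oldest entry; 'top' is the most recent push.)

Answer: back: HOME,S,R
current: G
forward: K

Derivation:
After 1 (visit(S)): cur=S back=1 fwd=0
After 2 (visit(R)): cur=R back=2 fwd=0
After 3 (visit(X)): cur=X back=3 fwd=0
After 4 (back): cur=R back=2 fwd=1
After 5 (visit(G)): cur=G back=3 fwd=0
After 6 (visit(K)): cur=K back=4 fwd=0
After 7 (back): cur=G back=3 fwd=1
After 8 (forward): cur=K back=4 fwd=0
After 9 (back): cur=G back=3 fwd=1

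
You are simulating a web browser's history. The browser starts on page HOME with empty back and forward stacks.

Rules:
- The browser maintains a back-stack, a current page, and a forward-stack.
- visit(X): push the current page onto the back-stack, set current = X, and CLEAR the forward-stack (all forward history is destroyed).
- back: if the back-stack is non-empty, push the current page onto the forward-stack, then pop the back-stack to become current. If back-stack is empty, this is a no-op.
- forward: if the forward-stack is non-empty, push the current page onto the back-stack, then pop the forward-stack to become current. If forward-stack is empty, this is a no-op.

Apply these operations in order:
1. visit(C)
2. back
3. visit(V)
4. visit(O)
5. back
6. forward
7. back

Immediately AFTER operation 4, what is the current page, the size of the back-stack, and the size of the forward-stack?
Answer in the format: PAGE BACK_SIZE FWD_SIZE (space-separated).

After 1 (visit(C)): cur=C back=1 fwd=0
After 2 (back): cur=HOME back=0 fwd=1
After 3 (visit(V)): cur=V back=1 fwd=0
After 4 (visit(O)): cur=O back=2 fwd=0

O 2 0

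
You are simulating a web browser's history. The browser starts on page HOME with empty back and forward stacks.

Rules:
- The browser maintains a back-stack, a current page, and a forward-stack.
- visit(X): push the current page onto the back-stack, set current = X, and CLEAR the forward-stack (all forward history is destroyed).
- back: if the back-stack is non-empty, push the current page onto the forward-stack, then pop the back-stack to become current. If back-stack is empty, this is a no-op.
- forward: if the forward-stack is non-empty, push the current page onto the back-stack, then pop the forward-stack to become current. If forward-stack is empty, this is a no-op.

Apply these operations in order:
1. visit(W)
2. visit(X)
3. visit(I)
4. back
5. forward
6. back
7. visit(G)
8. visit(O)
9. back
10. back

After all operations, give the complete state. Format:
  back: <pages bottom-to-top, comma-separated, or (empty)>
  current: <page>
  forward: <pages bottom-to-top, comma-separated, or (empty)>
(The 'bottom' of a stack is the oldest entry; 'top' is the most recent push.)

After 1 (visit(W)): cur=W back=1 fwd=0
After 2 (visit(X)): cur=X back=2 fwd=0
After 3 (visit(I)): cur=I back=3 fwd=0
After 4 (back): cur=X back=2 fwd=1
After 5 (forward): cur=I back=3 fwd=0
After 6 (back): cur=X back=2 fwd=1
After 7 (visit(G)): cur=G back=3 fwd=0
After 8 (visit(O)): cur=O back=4 fwd=0
After 9 (back): cur=G back=3 fwd=1
After 10 (back): cur=X back=2 fwd=2

Answer: back: HOME,W
current: X
forward: O,G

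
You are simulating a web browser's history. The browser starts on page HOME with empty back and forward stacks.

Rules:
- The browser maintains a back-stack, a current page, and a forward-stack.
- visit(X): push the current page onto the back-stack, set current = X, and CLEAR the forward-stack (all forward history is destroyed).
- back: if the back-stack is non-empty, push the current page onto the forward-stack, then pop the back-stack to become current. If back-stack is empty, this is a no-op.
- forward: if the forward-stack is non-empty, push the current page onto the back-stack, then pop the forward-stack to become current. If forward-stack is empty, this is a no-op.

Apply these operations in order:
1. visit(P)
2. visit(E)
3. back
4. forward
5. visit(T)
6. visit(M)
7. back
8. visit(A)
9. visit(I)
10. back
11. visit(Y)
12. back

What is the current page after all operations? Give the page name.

After 1 (visit(P)): cur=P back=1 fwd=0
After 2 (visit(E)): cur=E back=2 fwd=0
After 3 (back): cur=P back=1 fwd=1
After 4 (forward): cur=E back=2 fwd=0
After 5 (visit(T)): cur=T back=3 fwd=0
After 6 (visit(M)): cur=M back=4 fwd=0
After 7 (back): cur=T back=3 fwd=1
After 8 (visit(A)): cur=A back=4 fwd=0
After 9 (visit(I)): cur=I back=5 fwd=0
After 10 (back): cur=A back=4 fwd=1
After 11 (visit(Y)): cur=Y back=5 fwd=0
After 12 (back): cur=A back=4 fwd=1

Answer: A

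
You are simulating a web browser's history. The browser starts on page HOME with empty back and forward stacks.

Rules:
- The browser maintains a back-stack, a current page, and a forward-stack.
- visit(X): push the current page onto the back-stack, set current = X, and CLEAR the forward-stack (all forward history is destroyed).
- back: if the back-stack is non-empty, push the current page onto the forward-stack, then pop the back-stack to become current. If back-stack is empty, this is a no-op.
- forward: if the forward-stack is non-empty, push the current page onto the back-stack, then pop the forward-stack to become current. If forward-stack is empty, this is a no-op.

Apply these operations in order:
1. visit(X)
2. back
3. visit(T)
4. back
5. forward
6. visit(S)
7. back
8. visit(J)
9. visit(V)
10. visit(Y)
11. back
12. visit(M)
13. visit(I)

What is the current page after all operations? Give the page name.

Answer: I

Derivation:
After 1 (visit(X)): cur=X back=1 fwd=0
After 2 (back): cur=HOME back=0 fwd=1
After 3 (visit(T)): cur=T back=1 fwd=0
After 4 (back): cur=HOME back=0 fwd=1
After 5 (forward): cur=T back=1 fwd=0
After 6 (visit(S)): cur=S back=2 fwd=0
After 7 (back): cur=T back=1 fwd=1
After 8 (visit(J)): cur=J back=2 fwd=0
After 9 (visit(V)): cur=V back=3 fwd=0
After 10 (visit(Y)): cur=Y back=4 fwd=0
After 11 (back): cur=V back=3 fwd=1
After 12 (visit(M)): cur=M back=4 fwd=0
After 13 (visit(I)): cur=I back=5 fwd=0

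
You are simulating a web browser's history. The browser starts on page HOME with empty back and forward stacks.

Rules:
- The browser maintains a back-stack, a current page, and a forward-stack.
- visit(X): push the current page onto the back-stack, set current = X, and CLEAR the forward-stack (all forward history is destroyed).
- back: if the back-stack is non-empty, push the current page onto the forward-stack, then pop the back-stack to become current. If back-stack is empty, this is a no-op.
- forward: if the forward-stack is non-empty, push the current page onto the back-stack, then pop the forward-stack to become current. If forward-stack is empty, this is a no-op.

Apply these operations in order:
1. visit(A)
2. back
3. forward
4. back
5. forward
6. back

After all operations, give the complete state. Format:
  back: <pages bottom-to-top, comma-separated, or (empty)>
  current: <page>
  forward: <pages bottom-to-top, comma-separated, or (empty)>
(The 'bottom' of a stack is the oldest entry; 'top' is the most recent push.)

Answer: back: (empty)
current: HOME
forward: A

Derivation:
After 1 (visit(A)): cur=A back=1 fwd=0
After 2 (back): cur=HOME back=0 fwd=1
After 3 (forward): cur=A back=1 fwd=0
After 4 (back): cur=HOME back=0 fwd=1
After 5 (forward): cur=A back=1 fwd=0
After 6 (back): cur=HOME back=0 fwd=1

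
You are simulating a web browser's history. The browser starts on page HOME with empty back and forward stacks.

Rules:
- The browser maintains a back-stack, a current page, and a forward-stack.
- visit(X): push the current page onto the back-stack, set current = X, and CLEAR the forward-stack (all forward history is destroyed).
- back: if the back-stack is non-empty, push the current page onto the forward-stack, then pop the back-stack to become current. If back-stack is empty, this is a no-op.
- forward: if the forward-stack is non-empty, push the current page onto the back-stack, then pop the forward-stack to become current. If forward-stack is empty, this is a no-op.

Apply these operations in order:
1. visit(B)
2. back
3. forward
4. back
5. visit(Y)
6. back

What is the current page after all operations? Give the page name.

Answer: HOME

Derivation:
After 1 (visit(B)): cur=B back=1 fwd=0
After 2 (back): cur=HOME back=0 fwd=1
After 3 (forward): cur=B back=1 fwd=0
After 4 (back): cur=HOME back=0 fwd=1
After 5 (visit(Y)): cur=Y back=1 fwd=0
After 6 (back): cur=HOME back=0 fwd=1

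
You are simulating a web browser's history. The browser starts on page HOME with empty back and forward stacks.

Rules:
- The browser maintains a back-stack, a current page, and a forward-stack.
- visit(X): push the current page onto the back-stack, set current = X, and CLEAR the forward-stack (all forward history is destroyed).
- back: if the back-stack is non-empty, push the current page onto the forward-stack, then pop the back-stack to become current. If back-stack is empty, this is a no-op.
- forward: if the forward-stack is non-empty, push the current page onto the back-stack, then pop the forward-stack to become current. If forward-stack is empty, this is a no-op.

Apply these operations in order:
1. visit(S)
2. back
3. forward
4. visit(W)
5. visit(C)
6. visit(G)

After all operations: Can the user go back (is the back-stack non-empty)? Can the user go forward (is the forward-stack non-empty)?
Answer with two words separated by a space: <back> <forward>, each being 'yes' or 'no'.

After 1 (visit(S)): cur=S back=1 fwd=0
After 2 (back): cur=HOME back=0 fwd=1
After 3 (forward): cur=S back=1 fwd=0
After 4 (visit(W)): cur=W back=2 fwd=0
After 5 (visit(C)): cur=C back=3 fwd=0
After 6 (visit(G)): cur=G back=4 fwd=0

Answer: yes no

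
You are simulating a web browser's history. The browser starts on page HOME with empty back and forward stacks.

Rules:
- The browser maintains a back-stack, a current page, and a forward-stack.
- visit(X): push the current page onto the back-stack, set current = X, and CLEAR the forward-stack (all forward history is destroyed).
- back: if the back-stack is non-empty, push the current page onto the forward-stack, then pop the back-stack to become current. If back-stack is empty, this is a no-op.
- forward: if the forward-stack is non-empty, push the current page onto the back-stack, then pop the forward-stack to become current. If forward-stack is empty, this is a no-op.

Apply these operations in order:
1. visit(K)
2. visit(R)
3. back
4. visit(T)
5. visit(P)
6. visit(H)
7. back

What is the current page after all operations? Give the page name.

Answer: P

Derivation:
After 1 (visit(K)): cur=K back=1 fwd=0
After 2 (visit(R)): cur=R back=2 fwd=0
After 3 (back): cur=K back=1 fwd=1
After 4 (visit(T)): cur=T back=2 fwd=0
After 5 (visit(P)): cur=P back=3 fwd=0
After 6 (visit(H)): cur=H back=4 fwd=0
After 7 (back): cur=P back=3 fwd=1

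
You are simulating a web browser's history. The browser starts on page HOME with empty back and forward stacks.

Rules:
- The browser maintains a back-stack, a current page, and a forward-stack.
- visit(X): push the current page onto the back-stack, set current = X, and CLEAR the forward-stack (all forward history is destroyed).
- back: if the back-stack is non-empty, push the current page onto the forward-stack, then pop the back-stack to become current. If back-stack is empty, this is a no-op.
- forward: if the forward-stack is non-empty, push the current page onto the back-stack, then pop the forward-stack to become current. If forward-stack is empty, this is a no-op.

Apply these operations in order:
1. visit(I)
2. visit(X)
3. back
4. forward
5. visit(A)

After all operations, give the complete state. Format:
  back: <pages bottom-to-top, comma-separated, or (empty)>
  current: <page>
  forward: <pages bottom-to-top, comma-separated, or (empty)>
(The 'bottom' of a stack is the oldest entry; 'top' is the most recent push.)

After 1 (visit(I)): cur=I back=1 fwd=0
After 2 (visit(X)): cur=X back=2 fwd=0
After 3 (back): cur=I back=1 fwd=1
After 4 (forward): cur=X back=2 fwd=0
After 5 (visit(A)): cur=A back=3 fwd=0

Answer: back: HOME,I,X
current: A
forward: (empty)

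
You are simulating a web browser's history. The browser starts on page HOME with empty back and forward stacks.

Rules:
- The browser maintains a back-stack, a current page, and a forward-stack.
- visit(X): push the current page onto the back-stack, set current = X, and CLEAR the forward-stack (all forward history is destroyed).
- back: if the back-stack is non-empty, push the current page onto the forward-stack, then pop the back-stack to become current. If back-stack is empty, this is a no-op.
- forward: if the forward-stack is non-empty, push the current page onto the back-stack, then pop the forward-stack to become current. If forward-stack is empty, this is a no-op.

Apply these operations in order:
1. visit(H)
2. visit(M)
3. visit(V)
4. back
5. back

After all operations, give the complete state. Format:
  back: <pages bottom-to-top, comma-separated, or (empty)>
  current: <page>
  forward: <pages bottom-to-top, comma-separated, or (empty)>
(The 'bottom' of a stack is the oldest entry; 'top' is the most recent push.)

Answer: back: HOME
current: H
forward: V,M

Derivation:
After 1 (visit(H)): cur=H back=1 fwd=0
After 2 (visit(M)): cur=M back=2 fwd=0
After 3 (visit(V)): cur=V back=3 fwd=0
After 4 (back): cur=M back=2 fwd=1
After 5 (back): cur=H back=1 fwd=2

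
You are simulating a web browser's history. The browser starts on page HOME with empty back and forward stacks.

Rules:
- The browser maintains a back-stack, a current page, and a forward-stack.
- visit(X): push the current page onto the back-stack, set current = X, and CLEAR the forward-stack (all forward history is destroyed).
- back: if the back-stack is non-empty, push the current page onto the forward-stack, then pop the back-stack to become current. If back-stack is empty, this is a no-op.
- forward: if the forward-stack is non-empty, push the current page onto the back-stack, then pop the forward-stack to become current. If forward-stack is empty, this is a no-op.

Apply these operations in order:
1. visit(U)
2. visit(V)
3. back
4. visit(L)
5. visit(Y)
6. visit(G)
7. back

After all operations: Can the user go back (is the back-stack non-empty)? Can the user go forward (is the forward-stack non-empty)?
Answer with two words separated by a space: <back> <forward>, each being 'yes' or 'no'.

Answer: yes yes

Derivation:
After 1 (visit(U)): cur=U back=1 fwd=0
After 2 (visit(V)): cur=V back=2 fwd=0
After 3 (back): cur=U back=1 fwd=1
After 4 (visit(L)): cur=L back=2 fwd=0
After 5 (visit(Y)): cur=Y back=3 fwd=0
After 6 (visit(G)): cur=G back=4 fwd=0
After 7 (back): cur=Y back=3 fwd=1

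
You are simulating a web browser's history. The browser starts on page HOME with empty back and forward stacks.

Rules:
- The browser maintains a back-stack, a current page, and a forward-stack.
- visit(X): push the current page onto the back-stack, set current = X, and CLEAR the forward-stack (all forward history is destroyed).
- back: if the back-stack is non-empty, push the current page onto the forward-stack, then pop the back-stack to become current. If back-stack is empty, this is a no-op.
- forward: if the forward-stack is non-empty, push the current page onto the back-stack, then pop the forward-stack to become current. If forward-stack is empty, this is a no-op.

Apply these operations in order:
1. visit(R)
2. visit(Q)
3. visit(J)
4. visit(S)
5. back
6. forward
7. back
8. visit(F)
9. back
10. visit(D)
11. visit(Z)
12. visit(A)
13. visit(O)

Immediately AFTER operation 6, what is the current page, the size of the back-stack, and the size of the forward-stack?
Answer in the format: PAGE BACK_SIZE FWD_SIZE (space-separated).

After 1 (visit(R)): cur=R back=1 fwd=0
After 2 (visit(Q)): cur=Q back=2 fwd=0
After 3 (visit(J)): cur=J back=3 fwd=0
After 4 (visit(S)): cur=S back=4 fwd=0
After 5 (back): cur=J back=3 fwd=1
After 6 (forward): cur=S back=4 fwd=0

S 4 0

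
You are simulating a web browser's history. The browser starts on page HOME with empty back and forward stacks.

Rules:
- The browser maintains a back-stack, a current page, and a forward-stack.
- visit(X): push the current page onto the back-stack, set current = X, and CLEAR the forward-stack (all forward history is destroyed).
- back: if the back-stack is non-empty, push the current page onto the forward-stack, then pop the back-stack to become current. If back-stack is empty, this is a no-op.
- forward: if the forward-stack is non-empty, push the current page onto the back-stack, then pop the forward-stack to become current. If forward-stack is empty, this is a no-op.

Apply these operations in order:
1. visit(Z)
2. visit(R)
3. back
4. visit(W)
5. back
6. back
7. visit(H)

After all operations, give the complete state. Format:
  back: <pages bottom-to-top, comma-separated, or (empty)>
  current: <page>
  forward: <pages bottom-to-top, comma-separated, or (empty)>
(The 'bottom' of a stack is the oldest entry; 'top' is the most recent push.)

Answer: back: HOME
current: H
forward: (empty)

Derivation:
After 1 (visit(Z)): cur=Z back=1 fwd=0
After 2 (visit(R)): cur=R back=2 fwd=0
After 3 (back): cur=Z back=1 fwd=1
After 4 (visit(W)): cur=W back=2 fwd=0
After 5 (back): cur=Z back=1 fwd=1
After 6 (back): cur=HOME back=0 fwd=2
After 7 (visit(H)): cur=H back=1 fwd=0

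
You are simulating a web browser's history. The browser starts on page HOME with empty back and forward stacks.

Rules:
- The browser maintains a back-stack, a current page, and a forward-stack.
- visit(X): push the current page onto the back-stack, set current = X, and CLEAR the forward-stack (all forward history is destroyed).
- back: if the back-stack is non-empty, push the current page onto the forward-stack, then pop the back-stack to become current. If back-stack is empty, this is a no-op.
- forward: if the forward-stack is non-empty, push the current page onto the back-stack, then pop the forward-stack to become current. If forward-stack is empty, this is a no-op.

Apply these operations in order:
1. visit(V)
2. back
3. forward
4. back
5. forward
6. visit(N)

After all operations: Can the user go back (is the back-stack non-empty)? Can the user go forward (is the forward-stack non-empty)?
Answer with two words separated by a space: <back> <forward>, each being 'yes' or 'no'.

After 1 (visit(V)): cur=V back=1 fwd=0
After 2 (back): cur=HOME back=0 fwd=1
After 3 (forward): cur=V back=1 fwd=0
After 4 (back): cur=HOME back=0 fwd=1
After 5 (forward): cur=V back=1 fwd=0
After 6 (visit(N)): cur=N back=2 fwd=0

Answer: yes no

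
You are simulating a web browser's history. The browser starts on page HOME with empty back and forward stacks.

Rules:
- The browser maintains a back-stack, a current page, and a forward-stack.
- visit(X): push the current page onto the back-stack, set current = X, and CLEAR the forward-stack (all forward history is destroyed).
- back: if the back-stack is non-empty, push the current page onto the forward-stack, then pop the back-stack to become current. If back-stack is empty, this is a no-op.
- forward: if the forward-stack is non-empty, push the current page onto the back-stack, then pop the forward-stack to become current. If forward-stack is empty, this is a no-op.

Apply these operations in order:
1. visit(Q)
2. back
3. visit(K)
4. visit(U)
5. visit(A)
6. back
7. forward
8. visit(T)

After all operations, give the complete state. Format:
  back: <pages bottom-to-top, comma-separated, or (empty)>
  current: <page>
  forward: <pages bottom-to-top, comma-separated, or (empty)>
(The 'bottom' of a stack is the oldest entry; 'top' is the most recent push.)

After 1 (visit(Q)): cur=Q back=1 fwd=0
After 2 (back): cur=HOME back=0 fwd=1
After 3 (visit(K)): cur=K back=1 fwd=0
After 4 (visit(U)): cur=U back=2 fwd=0
After 5 (visit(A)): cur=A back=3 fwd=0
After 6 (back): cur=U back=2 fwd=1
After 7 (forward): cur=A back=3 fwd=0
After 8 (visit(T)): cur=T back=4 fwd=0

Answer: back: HOME,K,U,A
current: T
forward: (empty)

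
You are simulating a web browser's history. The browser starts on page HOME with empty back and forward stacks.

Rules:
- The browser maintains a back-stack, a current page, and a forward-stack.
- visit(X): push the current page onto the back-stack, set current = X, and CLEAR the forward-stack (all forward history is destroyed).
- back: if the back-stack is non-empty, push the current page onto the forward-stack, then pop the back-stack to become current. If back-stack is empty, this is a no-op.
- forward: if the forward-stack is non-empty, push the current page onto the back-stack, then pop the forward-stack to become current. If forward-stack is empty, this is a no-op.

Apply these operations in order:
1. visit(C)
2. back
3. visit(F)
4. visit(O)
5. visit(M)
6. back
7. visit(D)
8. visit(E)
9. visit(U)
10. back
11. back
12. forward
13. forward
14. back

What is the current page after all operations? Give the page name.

After 1 (visit(C)): cur=C back=1 fwd=0
After 2 (back): cur=HOME back=0 fwd=1
After 3 (visit(F)): cur=F back=1 fwd=0
After 4 (visit(O)): cur=O back=2 fwd=0
After 5 (visit(M)): cur=M back=3 fwd=0
After 6 (back): cur=O back=2 fwd=1
After 7 (visit(D)): cur=D back=3 fwd=0
After 8 (visit(E)): cur=E back=4 fwd=0
After 9 (visit(U)): cur=U back=5 fwd=0
After 10 (back): cur=E back=4 fwd=1
After 11 (back): cur=D back=3 fwd=2
After 12 (forward): cur=E back=4 fwd=1
After 13 (forward): cur=U back=5 fwd=0
After 14 (back): cur=E back=4 fwd=1

Answer: E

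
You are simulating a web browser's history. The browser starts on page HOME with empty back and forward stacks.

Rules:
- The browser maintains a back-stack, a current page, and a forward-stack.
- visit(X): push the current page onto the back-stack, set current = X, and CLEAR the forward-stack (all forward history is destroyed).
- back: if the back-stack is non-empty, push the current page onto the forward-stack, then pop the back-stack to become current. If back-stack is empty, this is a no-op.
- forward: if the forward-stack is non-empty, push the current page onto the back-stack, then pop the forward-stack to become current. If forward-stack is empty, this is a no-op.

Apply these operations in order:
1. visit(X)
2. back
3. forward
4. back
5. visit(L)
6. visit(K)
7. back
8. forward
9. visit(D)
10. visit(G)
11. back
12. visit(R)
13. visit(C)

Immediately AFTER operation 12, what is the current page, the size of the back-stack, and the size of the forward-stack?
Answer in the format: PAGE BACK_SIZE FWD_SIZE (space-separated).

After 1 (visit(X)): cur=X back=1 fwd=0
After 2 (back): cur=HOME back=0 fwd=1
After 3 (forward): cur=X back=1 fwd=0
After 4 (back): cur=HOME back=0 fwd=1
After 5 (visit(L)): cur=L back=1 fwd=0
After 6 (visit(K)): cur=K back=2 fwd=0
After 7 (back): cur=L back=1 fwd=1
After 8 (forward): cur=K back=2 fwd=0
After 9 (visit(D)): cur=D back=3 fwd=0
After 10 (visit(G)): cur=G back=4 fwd=0
After 11 (back): cur=D back=3 fwd=1
After 12 (visit(R)): cur=R back=4 fwd=0

R 4 0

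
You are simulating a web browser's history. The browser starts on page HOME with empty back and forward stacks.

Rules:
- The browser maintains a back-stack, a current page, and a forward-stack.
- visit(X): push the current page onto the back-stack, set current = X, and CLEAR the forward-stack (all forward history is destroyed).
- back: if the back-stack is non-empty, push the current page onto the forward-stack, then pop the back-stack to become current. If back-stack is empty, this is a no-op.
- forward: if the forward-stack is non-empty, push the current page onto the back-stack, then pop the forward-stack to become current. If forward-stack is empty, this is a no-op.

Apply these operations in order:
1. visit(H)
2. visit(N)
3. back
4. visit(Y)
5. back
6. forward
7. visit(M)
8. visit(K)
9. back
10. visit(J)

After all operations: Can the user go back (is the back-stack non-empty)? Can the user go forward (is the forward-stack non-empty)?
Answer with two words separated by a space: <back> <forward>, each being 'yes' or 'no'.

Answer: yes no

Derivation:
After 1 (visit(H)): cur=H back=1 fwd=0
After 2 (visit(N)): cur=N back=2 fwd=0
After 3 (back): cur=H back=1 fwd=1
After 4 (visit(Y)): cur=Y back=2 fwd=0
After 5 (back): cur=H back=1 fwd=1
After 6 (forward): cur=Y back=2 fwd=0
After 7 (visit(M)): cur=M back=3 fwd=0
After 8 (visit(K)): cur=K back=4 fwd=0
After 9 (back): cur=M back=3 fwd=1
After 10 (visit(J)): cur=J back=4 fwd=0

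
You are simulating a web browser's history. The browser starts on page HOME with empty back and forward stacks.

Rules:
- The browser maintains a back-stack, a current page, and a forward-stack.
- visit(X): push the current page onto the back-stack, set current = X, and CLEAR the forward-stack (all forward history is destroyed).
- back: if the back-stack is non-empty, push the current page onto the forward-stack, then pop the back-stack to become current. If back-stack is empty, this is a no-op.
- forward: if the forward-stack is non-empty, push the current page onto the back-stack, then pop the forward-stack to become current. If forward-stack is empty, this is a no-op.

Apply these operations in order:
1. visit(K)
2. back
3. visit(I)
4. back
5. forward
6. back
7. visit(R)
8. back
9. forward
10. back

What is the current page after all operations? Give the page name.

After 1 (visit(K)): cur=K back=1 fwd=0
After 2 (back): cur=HOME back=0 fwd=1
After 3 (visit(I)): cur=I back=1 fwd=0
After 4 (back): cur=HOME back=0 fwd=1
After 5 (forward): cur=I back=1 fwd=0
After 6 (back): cur=HOME back=0 fwd=1
After 7 (visit(R)): cur=R back=1 fwd=0
After 8 (back): cur=HOME back=0 fwd=1
After 9 (forward): cur=R back=1 fwd=0
After 10 (back): cur=HOME back=0 fwd=1

Answer: HOME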